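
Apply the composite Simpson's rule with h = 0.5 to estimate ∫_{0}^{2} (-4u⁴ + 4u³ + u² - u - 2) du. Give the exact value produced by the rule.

-13

h = (2 − 0)/4 = 0.5.
Nodes u₀,…,u₄ = 0, 0.5, 1, 1.5, 2.
f(u) = -4u⁴ + 4u³ + u² - u - 2: f₀=-2, f₁=-2, f₂=-2, f₃=-8, f₄=-32.
(h/3)·[f₀ + 4f₁ + 2f₂ + 4f₃ + f₄] = 0.166667·(-78) = -13.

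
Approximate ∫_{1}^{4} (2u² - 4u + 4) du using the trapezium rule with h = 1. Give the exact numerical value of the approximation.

h = (4 − 1)/3 = 1.
Nodes u₀,…,u₃ = 1, 2, 3, 4.
f(u) = 2u² - 4u + 4: f₀=2, f₁=4, f₂=10, f₃=20.
(h/2)·[f₀ + 2f₁ + 2f₂ + f₃] = 0.5·(50) = 25.

25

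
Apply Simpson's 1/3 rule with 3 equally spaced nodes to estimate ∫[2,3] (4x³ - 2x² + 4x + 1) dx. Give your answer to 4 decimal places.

63.3333

h = (3 − 2)/2 = 0.5.
Nodes x₀,…,x₂ = 2, 2.5, 3.
f(x) = 4x³ - 2x² + 4x + 1: f₀=33, f₁=61, f₂=103.
(h/3)·[f₀ + 4f₁ + f₂] = 0.166667·(380) = 63.3333.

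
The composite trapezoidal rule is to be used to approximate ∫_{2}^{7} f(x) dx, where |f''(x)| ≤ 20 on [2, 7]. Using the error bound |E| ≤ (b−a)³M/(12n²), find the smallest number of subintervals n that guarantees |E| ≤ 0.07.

Need 2500/(12n²) ≤ 0.07.
n² ≥ 2500/(12·0.07) = 2976.19 ⇒ n ≥ 54.5545, so the smallest n is 55.

55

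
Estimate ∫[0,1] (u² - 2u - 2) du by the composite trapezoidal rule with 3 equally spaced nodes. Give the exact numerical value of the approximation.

-2.625

h = (1 − 0)/2 = 0.5.
Nodes u₀,…,u₂ = 0, 0.5, 1.
f(u) = u² - 2u - 2: f₀=-2, f₁=-2.75, f₂=-3.
(h/2)·[f₀ + 2f₁ + f₂] = 0.25·(-10.5) = -2.625.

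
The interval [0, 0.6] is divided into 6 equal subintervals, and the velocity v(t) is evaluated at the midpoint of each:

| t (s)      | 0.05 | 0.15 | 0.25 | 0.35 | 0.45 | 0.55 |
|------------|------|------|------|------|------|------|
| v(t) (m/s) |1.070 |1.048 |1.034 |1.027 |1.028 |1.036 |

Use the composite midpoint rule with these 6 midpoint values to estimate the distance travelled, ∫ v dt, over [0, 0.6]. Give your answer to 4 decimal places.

0.6243

h = 0.1, n = 6.
h·[y(m₁) + y(m₂) + y(m₃) + y(m₄) + y(m₅) + y(m₆)] = 0.1·(6.243) = 0.6243.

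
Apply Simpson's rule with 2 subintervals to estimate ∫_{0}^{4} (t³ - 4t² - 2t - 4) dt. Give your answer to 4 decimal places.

h = (4 − 0)/2 = 2.
Nodes t₀,…,t₂ = 0, 2, 4.
f(t) = t³ - 4t² - 2t - 4: f₀=-4, f₁=-16, f₂=-12.
(h/3)·[f₀ + 4f₁ + f₂] = 0.666667·(-80) = -53.3333.

-53.3333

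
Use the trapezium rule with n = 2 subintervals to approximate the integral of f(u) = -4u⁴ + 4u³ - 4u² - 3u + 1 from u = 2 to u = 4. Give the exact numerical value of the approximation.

h = (4 − 2)/2 = 1.
Nodes u₀,…,u₂ = 2, 3, 4.
f(u) = -4u⁴ + 4u³ - 4u² - 3u + 1: f₀=-53, f₁=-260, f₂=-843.
(h/2)·[f₀ + 2f₁ + f₂] = 0.5·(-1416) = -708.

-708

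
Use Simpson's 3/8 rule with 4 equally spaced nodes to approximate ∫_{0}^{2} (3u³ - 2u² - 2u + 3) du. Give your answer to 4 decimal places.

h = (2 − 0)/3 = 0.666667.
Nodes u₀,…,u₃ = 0, 0.666667, 1.333333, 2.
f(u) = 3u³ - 2u² - 2u + 3: f₀=3, f₁=1.666667, f₂=3.888889, f₃=15.
(3h/8)·[f₀ + 3f₁ + 3f₂ + f₃] = 0.25·(34.666667) = 8.6667.

8.6667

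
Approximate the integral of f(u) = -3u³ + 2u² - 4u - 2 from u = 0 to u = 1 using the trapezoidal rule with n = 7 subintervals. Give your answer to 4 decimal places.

-4.0918

h = (1 − 0)/7 = 0.142857.
Nodes u₀,…,u₇ = 0, 0.142857, 0.285714, 0.428571, 0.571429, 0.714286, 0.857143, 1.
f(u) = -3u³ + 2u² - 4u - 2: f₀=-2, f₁=-2.539359, f₂=-3.049563, f₃=-3.583090, f₄=-4.192420, f₅=-4.930029, f₆=-5.848397, f₇=-7.
(h/2)·[f₀ + 2f₁ + 2f₂ + 2f₃ + 2f₄ + 2f₅ + 2f₆ + f₇] = 0.071429·(-57.285714) = -4.0918.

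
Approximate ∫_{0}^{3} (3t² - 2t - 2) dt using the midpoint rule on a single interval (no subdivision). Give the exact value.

M = (b−a)·f(1.5) = 3·(1.75) = 5.25.

5.25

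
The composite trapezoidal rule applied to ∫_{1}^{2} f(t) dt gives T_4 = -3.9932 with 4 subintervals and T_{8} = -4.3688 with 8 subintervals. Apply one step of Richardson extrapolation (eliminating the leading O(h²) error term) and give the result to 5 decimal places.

R = (4·T_{8} − T_4) / 3 = (4·(-4.3688) − (-3.9932))/3 = (-13.4820)/3 = -4.49400.

-4.49400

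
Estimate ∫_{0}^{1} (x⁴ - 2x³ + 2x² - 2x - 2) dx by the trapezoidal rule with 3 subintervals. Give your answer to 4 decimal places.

h = (1 − 0)/3 = 0.333333.
Nodes x₀,…,x₃ = 0, 0.333333, 0.666667, 1.
f(x) = x⁴ - 2x³ + 2x² - 2x - 2: f₀=-2, f₁=-2.506173, f₂=-2.839506, f₃=-3.
(h/2)·[f₀ + 2f₁ + 2f₂ + f₃] = 0.166667·(-15.691358) = -2.6152.

-2.6152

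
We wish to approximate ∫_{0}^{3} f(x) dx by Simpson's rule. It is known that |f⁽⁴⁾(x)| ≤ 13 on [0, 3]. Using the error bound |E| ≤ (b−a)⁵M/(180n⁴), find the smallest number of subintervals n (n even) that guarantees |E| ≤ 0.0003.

16

Need 3159/(180n⁴) ≤ 0.0003.
n⁴ ≥ 3159/(180·0.0003) = 58500 ⇒ n ≥ 15.5521, so the smallest even n is 16. (n must be even for Simpson's rule.)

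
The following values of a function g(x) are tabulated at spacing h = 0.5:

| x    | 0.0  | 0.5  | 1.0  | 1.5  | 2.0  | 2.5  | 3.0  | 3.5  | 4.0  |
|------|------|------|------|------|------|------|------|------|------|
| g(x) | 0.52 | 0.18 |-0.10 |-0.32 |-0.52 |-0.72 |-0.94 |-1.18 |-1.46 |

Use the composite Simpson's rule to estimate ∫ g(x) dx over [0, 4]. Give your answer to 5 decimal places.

-2.03667

h = 0.5, n = 8.
(h/3)·[y₀ + 4y₁ + 2y₂ + 4y₃ + 2y₄ + 4y₅ + 2y₆ + 4y₇ + y₈] = 0.166667·(-12.22) = -2.03667.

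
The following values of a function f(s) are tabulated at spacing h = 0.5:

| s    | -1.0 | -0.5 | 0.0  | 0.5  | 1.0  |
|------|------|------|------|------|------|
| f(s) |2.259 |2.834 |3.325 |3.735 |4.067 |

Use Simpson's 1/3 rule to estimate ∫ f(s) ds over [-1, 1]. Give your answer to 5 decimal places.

6.54200

h = 0.5, n = 4.
(h/3)·[y₀ + 4y₁ + 2y₂ + 4y₃ + y₄] = 0.166667·(39.252) = 6.54200.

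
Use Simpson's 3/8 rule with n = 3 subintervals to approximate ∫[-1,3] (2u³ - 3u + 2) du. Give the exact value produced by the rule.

h = (3 − (-1))/3 = 1.333333.
Nodes u₀,…,u₃ = -1, 0.333333, 1.666667, 3.
f(u) = 2u³ - 3u + 2: f₀=3, f₁=1.074074, f₂=6.259259, f₃=47.
(3h/8)·[f₀ + 3f₁ + 3f₂ + f₃] = 0.5·(72) = 36.

36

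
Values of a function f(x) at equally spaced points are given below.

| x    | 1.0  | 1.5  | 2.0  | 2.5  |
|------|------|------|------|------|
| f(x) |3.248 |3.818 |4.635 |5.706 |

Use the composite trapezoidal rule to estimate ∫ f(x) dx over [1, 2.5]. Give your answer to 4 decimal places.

6.4650

h = 0.5, n = 3.
(h/2)·[y₀ + 2y₁ + 2y₂ + y₃] = 0.25·(25.860) = 6.4650.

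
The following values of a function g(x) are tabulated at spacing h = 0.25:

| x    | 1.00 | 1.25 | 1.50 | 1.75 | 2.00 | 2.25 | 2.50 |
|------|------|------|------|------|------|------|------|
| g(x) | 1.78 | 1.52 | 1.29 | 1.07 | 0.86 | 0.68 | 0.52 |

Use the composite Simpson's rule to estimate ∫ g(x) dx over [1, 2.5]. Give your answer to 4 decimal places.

1.6400

h = 0.25, n = 6.
(h/3)·[y₀ + 4y₁ + 2y₂ + 4y₃ + 2y₄ + 4y₅ + y₆] = 0.083333·(19.68) = 1.6400.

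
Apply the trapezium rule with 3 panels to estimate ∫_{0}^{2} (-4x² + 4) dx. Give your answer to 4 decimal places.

-3.2593

h = (2 − 0)/3 = 0.666667.
Nodes x₀,…,x₃ = 0, 0.666667, 1.333333, 2.
f(x) = -4x² + 4: f₀=4, f₁=2.222222, f₂=-3.111111, f₃=-12.
(h/2)·[f₀ + 2f₁ + 2f₂ + f₃] = 0.333333·(-9.777778) = -3.2593.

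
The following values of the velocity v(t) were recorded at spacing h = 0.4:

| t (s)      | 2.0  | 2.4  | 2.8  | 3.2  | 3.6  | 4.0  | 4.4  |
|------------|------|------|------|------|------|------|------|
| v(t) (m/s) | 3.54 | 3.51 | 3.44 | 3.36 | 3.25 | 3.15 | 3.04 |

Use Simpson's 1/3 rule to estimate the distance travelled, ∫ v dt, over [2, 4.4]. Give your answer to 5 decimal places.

8.00533

h = 0.4, n = 6.
(h/3)·[y₀ + 4y₁ + 2y₂ + 4y₃ + 2y₄ + 4y₅ + y₆] = 0.133333·(60.04) = 8.00533.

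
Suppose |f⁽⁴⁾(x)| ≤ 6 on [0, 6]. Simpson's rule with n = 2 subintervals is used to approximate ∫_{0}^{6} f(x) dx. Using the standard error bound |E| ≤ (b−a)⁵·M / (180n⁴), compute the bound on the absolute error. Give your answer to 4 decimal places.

|E| ≤ (6)⁵·6 / (180·2⁴) = 46656/2880 = 16.2000.

16.2000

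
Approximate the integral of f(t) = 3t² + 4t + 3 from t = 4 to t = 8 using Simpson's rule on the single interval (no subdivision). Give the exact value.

556

S = (b−a)/6 · [f(4) + 4f(6) + f(8)] = 0.666667·[67 + 4·135 + 227] = 556.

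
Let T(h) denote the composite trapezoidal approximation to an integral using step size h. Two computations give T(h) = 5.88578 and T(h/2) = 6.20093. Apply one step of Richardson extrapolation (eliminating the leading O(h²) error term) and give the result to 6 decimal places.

R = (4·T(h/2) − T(h)) / 3 = (4·6.20093 − 5.88578)/3 = (18.91794)/3 = 6.305980.

6.305980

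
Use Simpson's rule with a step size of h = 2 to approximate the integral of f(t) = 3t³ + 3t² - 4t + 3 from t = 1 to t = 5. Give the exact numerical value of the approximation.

h = (5 − 1)/2 = 2.
Nodes t₀,…,t₂ = 1, 3, 5.
f(t) = 3t³ + 3t² - 4t + 3: f₀=5, f₁=99, f₂=433.
(h/3)·[f₀ + 4f₁ + f₂] = 0.666667·(834) = 556.

556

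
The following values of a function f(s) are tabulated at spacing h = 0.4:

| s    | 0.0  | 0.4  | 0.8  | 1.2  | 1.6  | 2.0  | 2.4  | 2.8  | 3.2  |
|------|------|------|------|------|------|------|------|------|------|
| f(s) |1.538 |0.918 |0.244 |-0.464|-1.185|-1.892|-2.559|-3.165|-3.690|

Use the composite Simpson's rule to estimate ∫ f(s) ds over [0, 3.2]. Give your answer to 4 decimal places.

h = 0.4, n = 8.
(h/3)·[y₀ + 4y₁ + 2y₂ + 4y₃ + 2y₄ + 4y₅ + 2y₆ + 4y₇ + y₈] = 0.133333·(-27.564) = -3.6752.

-3.6752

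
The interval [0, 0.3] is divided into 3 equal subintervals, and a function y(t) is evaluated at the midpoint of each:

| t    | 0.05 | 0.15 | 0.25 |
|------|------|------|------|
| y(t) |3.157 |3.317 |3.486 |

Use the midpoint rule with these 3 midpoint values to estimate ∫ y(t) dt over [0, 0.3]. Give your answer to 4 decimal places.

0.9960

h = 0.1, n = 3.
h·[y(m₁) + y(m₂) + y(m₃)] = 0.1·(9.960) = 0.9960.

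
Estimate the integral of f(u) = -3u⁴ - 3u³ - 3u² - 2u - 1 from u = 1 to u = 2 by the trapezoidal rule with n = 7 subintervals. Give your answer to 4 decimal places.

-41.0489

h = (2 − 1)/7 = 0.142857.
Nodes u₀,…,u₇ = 1, 1.142857, 1.285714, 1.428571, 1.571429, 1.714286, 1.857143, 2.
f(u) = -3u⁴ - 3u³ - 3u² - 2u - 1: f₀=-12, f₁=-16.800083, f₂=-23.104540, f₃=-31.220741, f₄=-41.486047, f₅=-54.267805, f₆=-69.963349, f₇=-89.
(h/2)·[f₀ + 2f₁ + 2f₂ + 2f₃ + 2f₄ + 2f₅ + 2f₆ + f₇] = 0.071429·(-574.685131) = -41.0489.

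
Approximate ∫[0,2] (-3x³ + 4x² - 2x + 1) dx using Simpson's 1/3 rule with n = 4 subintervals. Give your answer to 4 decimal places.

-3.3333

h = (2 − 0)/4 = 0.5.
Nodes x₀,…,x₄ = 0, 0.5, 1, 1.5, 2.
f(x) = -3x³ + 4x² - 2x + 1: f₀=1, f₁=0.625, f₂=0, f₃=-3.125, f₄=-11.
(h/3)·[f₀ + 4f₁ + 2f₂ + 4f₃ + f₄] = 0.166667·(-20) = -3.3333.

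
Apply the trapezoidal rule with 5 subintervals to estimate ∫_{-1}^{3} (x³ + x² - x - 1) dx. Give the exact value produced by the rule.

h = (3 − (-1))/5 = 0.8.
Nodes x₀,…,x₅ = -1, -0.2, 0.6, 1.4, 2.2, 3.
f(x) = x³ + x² - x - 1: f₀=0, f₁=-0.768, f₂=-1.024, f₃=2.304, f₄=12.288, f₅=32.
(h/2)·[f₀ + 2f₁ + 2f₂ + 2f₃ + 2f₄ + f₅] = 0.4·(57.6) = 23.04.

23.04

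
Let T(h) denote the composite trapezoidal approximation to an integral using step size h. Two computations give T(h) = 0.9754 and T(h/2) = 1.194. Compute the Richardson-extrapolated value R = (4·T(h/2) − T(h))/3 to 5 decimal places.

1.26687

R = (4·T(h/2) − T(h)) / 3 = (4·1.194 − 0.9754)/3 = (3.8006)/3 = 1.26687.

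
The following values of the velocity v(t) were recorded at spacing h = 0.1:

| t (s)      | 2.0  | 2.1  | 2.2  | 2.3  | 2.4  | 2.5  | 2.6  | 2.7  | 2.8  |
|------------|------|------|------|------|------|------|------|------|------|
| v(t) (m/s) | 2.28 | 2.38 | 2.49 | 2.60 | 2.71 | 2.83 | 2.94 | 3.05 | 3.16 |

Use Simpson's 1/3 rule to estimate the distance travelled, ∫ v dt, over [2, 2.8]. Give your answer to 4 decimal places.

2.1720

h = 0.1, n = 8.
(h/3)·[y₀ + 4y₁ + 2y₂ + 4y₃ + 2y₄ + 4y₅ + 2y₆ + 4y₇ + y₈] = 0.033333·(65.16) = 2.1720.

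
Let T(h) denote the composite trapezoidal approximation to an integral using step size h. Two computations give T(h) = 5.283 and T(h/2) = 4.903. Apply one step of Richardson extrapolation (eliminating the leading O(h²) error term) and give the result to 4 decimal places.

R = (4·T(h/2) − T(h)) / 3 = (4·4.903 − 5.283)/3 = (14.329)/3 = 4.7763.

4.7763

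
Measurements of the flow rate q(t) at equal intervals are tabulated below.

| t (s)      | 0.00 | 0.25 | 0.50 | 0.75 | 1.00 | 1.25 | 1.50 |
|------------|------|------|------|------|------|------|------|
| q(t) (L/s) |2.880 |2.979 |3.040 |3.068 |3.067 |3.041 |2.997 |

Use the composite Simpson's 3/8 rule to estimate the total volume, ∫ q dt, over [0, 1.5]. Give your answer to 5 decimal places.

4.53694

h = 0.25, n = 6.
(3h/8)·[y₀ + 3y₁ + 3y₂ + 2y₃ + 3y₄ + 3y₅ + y₆] = 0.09375·(48.394) = 4.53694.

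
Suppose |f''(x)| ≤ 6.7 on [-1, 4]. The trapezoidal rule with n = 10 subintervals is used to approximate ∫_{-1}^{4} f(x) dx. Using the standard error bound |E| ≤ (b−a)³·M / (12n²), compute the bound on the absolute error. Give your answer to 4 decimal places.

|E| ≤ (5)³·6.7 / (12·10²) = 837.5/1200 = 0.6979.

0.6979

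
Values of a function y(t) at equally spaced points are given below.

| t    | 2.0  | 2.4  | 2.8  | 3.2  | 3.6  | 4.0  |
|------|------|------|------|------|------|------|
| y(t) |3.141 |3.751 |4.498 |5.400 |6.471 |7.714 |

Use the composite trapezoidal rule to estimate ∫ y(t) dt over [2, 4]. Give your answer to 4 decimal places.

10.2190

h = 0.4, n = 5.
(h/2)·[y₀ + 2y₁ + 2y₂ + 2y₃ + 2y₄ + y₅] = 0.2·(51.095) = 10.2190.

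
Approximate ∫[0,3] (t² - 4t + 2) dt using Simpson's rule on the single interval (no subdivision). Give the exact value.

-3

S = (b−a)/6 · [f(0) + 4f(1.5) + f(3)] = 0.5·[2 + 4·(-1.75) + (-1)] = -3.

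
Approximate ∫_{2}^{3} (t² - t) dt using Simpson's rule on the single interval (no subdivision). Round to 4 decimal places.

S = (b−a)/6 · [f(2) + 4f(2.5) + f(3)] = 0.166667·[2 + 4·3.75 + 6] = 3.8333.

3.8333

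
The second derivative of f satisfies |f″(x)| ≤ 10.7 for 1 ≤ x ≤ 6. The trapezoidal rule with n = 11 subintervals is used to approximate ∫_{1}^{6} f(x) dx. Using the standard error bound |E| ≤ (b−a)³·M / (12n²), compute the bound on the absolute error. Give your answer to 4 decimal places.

0.9211

|E| ≤ (5)³·10.7 / (12·11²) = 1337.5/1452 = 0.9211.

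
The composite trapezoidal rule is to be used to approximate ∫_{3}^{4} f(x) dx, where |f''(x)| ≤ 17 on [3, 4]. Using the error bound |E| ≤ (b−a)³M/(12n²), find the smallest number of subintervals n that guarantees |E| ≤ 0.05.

Need 17/(12n²) ≤ 0.05.
n² ≥ 17/(12·0.05) = 28.3333 ⇒ n ≥ 5.3229, so the smallest n is 6.

6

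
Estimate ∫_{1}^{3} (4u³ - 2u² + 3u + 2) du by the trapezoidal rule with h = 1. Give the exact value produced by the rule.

h = (3 − 1)/2 = 1.
Nodes u₀,…,u₂ = 1, 2, 3.
f(u) = 4u³ - 2u² + 3u + 2: f₀=7, f₁=32, f₂=101.
(h/2)·[f₀ + 2f₁ + f₂] = 0.5·(172) = 86.

86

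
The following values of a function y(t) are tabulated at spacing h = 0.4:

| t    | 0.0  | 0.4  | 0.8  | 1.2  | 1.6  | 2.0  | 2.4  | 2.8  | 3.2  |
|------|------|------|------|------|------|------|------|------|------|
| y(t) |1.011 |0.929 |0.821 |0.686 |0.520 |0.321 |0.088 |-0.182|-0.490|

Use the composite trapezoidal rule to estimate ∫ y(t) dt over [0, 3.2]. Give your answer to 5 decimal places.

1.37740

h = 0.4, n = 8.
(h/2)·[y₀ + 2y₁ + 2y₂ + 2y₃ + 2y₄ + 2y₅ + 2y₆ + 2y₇ + y₈] = 0.2·(6.887) = 1.37740.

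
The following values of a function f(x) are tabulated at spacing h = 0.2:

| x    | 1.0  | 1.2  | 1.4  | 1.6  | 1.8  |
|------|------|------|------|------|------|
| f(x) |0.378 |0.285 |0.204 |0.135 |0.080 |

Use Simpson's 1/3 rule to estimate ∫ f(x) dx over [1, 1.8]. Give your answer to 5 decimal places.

h = 0.2, n = 4.
(h/3)·[y₀ + 4y₁ + 2y₂ + 4y₃ + y₄] = 0.066667·(2.546) = 0.16973.

0.16973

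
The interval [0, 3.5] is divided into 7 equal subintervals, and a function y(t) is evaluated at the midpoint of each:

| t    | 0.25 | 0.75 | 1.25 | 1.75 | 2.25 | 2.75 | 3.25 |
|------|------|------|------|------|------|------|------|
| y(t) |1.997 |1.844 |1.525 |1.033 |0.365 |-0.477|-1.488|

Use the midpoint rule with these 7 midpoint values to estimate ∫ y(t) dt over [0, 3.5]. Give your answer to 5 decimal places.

h = 0.5, n = 7.
h·[y(m₁) + y(m₂) + y(m₃) + y(m₄) + y(m₅) + y(m₆) + y(m₇)] = 0.5·(4.799) = 2.39950.

2.39950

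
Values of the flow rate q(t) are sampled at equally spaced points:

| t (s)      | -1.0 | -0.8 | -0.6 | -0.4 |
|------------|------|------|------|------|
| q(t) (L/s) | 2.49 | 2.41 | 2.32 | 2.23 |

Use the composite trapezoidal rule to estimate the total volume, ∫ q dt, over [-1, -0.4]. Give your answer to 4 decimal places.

1.4180

h = 0.2, n = 3.
(h/2)·[y₀ + 2y₁ + 2y₂ + y₃] = 0.1·(14.18) = 1.4180.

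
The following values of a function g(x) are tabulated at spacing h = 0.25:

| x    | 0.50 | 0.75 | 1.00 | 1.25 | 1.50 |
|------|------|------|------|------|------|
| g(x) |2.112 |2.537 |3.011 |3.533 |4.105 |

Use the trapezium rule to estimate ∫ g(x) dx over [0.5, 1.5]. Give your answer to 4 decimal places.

3.0474

h = 0.25, n = 4.
(h/2)·[y₀ + 2y₁ + 2y₂ + 2y₃ + y₄] = 0.125·(24.379) = 3.0474.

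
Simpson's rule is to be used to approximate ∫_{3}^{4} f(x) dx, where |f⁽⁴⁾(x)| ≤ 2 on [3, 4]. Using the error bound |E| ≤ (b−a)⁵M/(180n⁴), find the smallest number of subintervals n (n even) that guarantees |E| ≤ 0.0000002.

16

Need 2/(180n⁴) ≤ 0.0000002.
n⁴ ≥ 2/(180·0.0000002) = 55555.6 ⇒ n ≥ 15.3526, so the smallest even n is 16. (n must be even for Simpson's rule.)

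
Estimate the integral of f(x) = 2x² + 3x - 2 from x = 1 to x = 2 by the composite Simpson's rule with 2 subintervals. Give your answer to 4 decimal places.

7.1667

h = (2 − 1)/2 = 0.5.
Nodes x₀,…,x₂ = 1, 1.5, 2.
f(x) = 2x² + 3x - 2: f₀=3, f₁=7, f₂=12.
(h/3)·[f₀ + 4f₁ + f₂] = 0.166667·(43) = 7.1667.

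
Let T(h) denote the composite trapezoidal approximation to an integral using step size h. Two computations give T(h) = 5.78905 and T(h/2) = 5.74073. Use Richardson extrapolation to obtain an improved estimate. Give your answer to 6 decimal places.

R = (4·T(h/2) − T(h)) / 3 = (4·5.74073 − 5.78905)/3 = (17.17387)/3 = 5.724623.

5.724623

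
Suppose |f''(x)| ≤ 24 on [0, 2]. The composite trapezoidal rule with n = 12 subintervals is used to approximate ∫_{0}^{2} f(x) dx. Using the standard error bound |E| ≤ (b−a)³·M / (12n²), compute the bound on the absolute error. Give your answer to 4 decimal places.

|E| ≤ (2)³·24 / (12·12²) = 192/1728 = 0.1111.

0.1111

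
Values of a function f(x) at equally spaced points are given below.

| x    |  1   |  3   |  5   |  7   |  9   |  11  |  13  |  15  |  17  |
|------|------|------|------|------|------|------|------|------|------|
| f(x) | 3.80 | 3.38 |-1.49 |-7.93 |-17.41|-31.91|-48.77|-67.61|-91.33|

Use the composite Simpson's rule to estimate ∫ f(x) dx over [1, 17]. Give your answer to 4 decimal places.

h = 2, n = 8.
(h/3)·[y₀ + 4y₁ + 2y₂ + 4y₃ + 2y₄ + 4y₅ + 2y₆ + 4y₇ + y₈] = 0.666667·(-639.15) = -426.1000.

-426.1000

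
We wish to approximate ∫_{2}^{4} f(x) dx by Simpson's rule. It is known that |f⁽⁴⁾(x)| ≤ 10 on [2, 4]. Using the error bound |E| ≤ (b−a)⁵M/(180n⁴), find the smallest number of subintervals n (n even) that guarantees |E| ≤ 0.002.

Need 320/(180n⁴) ≤ 0.002.
n⁴ ≥ 320/(180·0.002) = 888.889 ⇒ n ≥ 5.4602, so the smallest even n is 6. (n must be even for Simpson's rule.)

6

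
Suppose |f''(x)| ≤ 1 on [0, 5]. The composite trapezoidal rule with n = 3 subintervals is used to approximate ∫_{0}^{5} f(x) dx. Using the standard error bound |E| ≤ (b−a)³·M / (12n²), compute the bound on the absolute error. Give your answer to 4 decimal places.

1.1574

|E| ≤ (5)³·1 / (12·3²) = 125/108 = 1.1574.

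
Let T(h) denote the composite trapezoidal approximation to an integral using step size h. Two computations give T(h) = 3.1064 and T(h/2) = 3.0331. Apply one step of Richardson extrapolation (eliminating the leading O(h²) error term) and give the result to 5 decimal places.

R = (4·T(h/2) − T(h)) / 3 = (4·3.0331 − 3.1064)/3 = (9.0260)/3 = 3.00867.

3.00867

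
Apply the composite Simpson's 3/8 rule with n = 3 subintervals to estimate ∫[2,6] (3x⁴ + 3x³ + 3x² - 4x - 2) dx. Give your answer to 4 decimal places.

h = (6 − 2)/3 = 1.333333.
Nodes x₀,…,x₃ = 2, 3.333333, 4.666667, 6.
f(x) = 3x⁴ + 3x³ + 3x² - 4x - 2: f₀=74, f₁=499.481481, f₂=1772.370370, f₃=4618.
(3h/8)·[f₀ + 3f₁ + 3f₂ + f₃] = 0.5·(11507.555556) = 5753.7778.

5753.7778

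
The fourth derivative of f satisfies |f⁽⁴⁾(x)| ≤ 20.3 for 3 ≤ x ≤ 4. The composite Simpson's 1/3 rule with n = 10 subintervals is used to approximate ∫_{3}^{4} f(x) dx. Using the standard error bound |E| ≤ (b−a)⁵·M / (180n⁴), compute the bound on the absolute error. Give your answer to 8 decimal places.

0.00001128

|E| ≤ (1)⁵·20.3 / (180·10⁴) = 20.3/1800000 = 0.00001128.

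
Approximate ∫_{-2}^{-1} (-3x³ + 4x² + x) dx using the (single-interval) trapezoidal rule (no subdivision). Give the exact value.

T = (b−a)/2 · [f(-2) + f(-1)] = 0.5·[38 + 6] = 22.

22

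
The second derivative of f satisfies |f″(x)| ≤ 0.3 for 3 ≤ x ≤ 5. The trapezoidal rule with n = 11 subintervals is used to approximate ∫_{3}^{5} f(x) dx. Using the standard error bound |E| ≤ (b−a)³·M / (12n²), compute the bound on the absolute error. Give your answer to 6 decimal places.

0.001653

|E| ≤ (2)³·0.3 / (12·11²) = 2.4/1452 = 0.001653.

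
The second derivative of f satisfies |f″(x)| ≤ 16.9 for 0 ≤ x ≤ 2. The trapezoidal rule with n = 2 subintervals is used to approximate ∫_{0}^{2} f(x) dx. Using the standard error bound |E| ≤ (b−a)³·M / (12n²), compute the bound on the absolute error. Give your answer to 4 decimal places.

2.8167

|E| ≤ (2)³·16.9 / (12·2²) = 135.2/48 = 2.8167.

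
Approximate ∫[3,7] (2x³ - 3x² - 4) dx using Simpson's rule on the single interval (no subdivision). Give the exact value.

828

S = (b−a)/6 · [f(3) + 4f(5) + f(7)] = 0.666667·[23 + 4·171 + 535] = 828.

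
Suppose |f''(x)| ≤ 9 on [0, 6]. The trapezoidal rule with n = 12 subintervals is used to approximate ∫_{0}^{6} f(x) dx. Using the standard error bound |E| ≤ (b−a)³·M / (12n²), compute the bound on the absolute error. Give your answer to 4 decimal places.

1.1250

|E| ≤ (6)³·9 / (12·12²) = 1944/1728 = 1.1250.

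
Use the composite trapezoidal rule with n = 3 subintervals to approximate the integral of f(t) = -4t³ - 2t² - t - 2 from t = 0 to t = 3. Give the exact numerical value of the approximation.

-119.5

h = (3 − 0)/3 = 1.
Nodes t₀,…,t₃ = 0, 1, 2, 3.
f(t) = -4t³ - 2t² - t - 2: f₀=-2, f₁=-9, f₂=-44, f₃=-131.
(h/2)·[f₀ + 2f₁ + 2f₂ + f₃] = 0.5·(-239) = -119.5.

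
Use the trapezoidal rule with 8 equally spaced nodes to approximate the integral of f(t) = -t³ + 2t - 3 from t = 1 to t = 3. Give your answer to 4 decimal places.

h = (3 − 1)/7 = 0.285714.
Nodes t₀,…,t₇ = 1, 1.285714, 1.571429, 1.857143, 2.142857, 2.428571, 2.714286, 3.
f(t) = -t³ + 2t - 3: f₀=-2, f₁=-2.553936, f₂=-3.737609, f₃=-5.690962, f₄=-8.553936, f₅=-12.466472, f₆=-17.568513, f₇=-24.
(h/2)·[f₀ + 2f₁ + 2f₂ + 2f₃ + 2f₄ + 2f₅ + 2f₆ + f₇] = 0.142857·(-127.142857) = -18.1633.

-18.1633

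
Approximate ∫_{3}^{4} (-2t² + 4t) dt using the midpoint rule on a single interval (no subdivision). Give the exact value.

M = (b−a)·f(3.5) = 1·(-10.5) = -10.5.

-10.5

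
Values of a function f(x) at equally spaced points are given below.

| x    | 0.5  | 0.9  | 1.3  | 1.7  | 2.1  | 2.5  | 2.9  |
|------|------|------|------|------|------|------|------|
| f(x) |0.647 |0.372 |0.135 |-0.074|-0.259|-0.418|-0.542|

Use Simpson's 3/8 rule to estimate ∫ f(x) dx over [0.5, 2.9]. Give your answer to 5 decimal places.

-0.08295

h = 0.4, n = 6.
(3h/8)·[y₀ + 3y₁ + 3y₂ + 2y₃ + 3y₄ + 3y₅ + y₆] = 0.15·(-0.553) = -0.08295.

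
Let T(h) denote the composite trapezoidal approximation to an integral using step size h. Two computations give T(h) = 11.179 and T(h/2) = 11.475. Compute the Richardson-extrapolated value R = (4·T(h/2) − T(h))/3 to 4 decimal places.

11.5737

R = (4·T(h/2) − T(h)) / 3 = (4·11.475 − 11.179)/3 = (34.721)/3 = 11.5737.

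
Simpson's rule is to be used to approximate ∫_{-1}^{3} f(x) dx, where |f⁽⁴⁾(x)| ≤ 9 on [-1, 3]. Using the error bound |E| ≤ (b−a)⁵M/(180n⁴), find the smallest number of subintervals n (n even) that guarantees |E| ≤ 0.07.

Need 9216/(180n⁴) ≤ 0.07.
n⁴ ≥ 9216/(180·0.07) = 731.429 ⇒ n ≥ 5.2005, so the smallest even n is 6. (n must be even for Simpson's rule.)

6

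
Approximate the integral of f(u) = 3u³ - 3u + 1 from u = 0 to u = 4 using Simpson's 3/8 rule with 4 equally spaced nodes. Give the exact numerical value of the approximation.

172

h = (4 − 0)/3 = 1.333333.
Nodes u₀,…,u₃ = 0, 1.333333, 2.666667, 4.
f(u) = 3u³ - 3u + 1: f₀=1, f₁=4.111111, f₂=49.888889, f₃=181.
(3h/8)·[f₀ + 3f₁ + 3f₂ + f₃] = 0.5·(344) = 172.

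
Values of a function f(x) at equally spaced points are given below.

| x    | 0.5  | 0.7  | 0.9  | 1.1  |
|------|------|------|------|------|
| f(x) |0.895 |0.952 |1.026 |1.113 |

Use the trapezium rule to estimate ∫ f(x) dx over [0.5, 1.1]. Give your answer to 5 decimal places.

h = 0.2, n = 3.
(h/2)·[y₀ + 2y₁ + 2y₂ + y₃] = 0.1·(5.964) = 0.59640.

0.59640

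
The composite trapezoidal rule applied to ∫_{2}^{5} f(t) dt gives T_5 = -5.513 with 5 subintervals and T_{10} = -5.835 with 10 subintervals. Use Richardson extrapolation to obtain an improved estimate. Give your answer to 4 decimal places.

-5.9423

R = (4·T_{10} − T_5) / 3 = (4·(-5.835) − (-5.513))/3 = (-17.827)/3 = -5.9423.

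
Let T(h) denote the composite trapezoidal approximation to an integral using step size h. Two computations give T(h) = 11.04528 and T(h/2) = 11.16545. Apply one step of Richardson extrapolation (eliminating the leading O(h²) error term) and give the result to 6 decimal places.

R = (4·T(h/2) − T(h)) / 3 = (4·11.16545 − 11.04528)/3 = (33.61652)/3 = 11.205507.

11.205507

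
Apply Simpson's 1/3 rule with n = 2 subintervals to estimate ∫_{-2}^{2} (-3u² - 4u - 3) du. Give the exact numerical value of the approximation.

h = (2 − (-2))/2 = 2.
Nodes u₀,…,u₂ = -2, 0, 2.
f(u) = -3u² - 4u - 3: f₀=-7, f₁=-3, f₂=-23.
(h/3)·[f₀ + 4f₁ + f₂] = 0.666667·(-42) = -28.

-28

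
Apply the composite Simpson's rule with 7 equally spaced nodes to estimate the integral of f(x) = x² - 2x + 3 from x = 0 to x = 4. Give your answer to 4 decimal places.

17.3333

h = (4 − 0)/6 = 0.666667.
Nodes x₀,…,x₆ = 0, 0.666667, 1.333333, 2, 2.666667, 3.333333, 4.
f(x) = x² - 2x + 3: f₀=3, f₁=2.111111, f₂=2.111111, f₃=3, f₄=4.777778, f₅=7.444444, f₆=11.
(h/3)·[f₀ + 4f₁ + 2f₂ + 4f₃ + 2f₄ + 4f₅ + f₆] = 0.222222·(78) = 17.3333.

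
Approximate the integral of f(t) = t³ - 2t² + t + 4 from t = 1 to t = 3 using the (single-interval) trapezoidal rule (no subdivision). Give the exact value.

20

T = (b−a)/2 · [f(1) + f(3)] = 1·[4 + 16] = 20.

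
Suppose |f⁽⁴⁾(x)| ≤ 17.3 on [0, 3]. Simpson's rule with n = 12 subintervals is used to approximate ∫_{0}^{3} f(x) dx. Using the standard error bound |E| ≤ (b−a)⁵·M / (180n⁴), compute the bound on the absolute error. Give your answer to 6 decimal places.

|E| ≤ (3)⁵·17.3 / (180·12⁴) = 4203.9/3732480 = 0.001126.

0.001126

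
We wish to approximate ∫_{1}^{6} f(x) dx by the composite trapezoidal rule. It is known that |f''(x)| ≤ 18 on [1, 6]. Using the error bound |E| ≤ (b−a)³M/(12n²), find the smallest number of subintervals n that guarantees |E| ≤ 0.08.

49

Need 2250/(12n²) ≤ 0.08.
n² ≥ 2250/(12·0.08) = 2343.75 ⇒ n ≥ 48.4123, so the smallest n is 49.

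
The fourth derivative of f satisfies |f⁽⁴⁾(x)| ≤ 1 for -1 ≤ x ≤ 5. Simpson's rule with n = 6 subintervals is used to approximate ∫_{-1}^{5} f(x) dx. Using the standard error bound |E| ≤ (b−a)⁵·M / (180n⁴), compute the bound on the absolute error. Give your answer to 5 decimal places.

0.03333

|E| ≤ (6)⁵·1 / (180·6⁴) = 7776/233280 = 0.03333.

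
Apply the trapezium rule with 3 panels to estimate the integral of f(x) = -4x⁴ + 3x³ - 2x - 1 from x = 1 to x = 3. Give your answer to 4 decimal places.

h = (3 − 1)/3 = 0.666667.
Nodes x₀,…,x₃ = 1, 1.666667, 2.333333, 3.
f(x) = -4x⁴ + 3x³ - 2x - 1: f₀=-4, f₁=-21.308642, f₂=-86.123457, f₃=-250.
(h/2)·[f₀ + 2f₁ + 2f₂ + f₃] = 0.333333·(-468.864198) = -156.2881.

-156.2881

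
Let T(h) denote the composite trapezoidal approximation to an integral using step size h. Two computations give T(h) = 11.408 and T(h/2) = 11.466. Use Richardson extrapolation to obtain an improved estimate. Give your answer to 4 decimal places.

11.4853

R = (4·T(h/2) − T(h)) / 3 = (4·11.466 − 11.408)/3 = (34.456)/3 = 11.4853.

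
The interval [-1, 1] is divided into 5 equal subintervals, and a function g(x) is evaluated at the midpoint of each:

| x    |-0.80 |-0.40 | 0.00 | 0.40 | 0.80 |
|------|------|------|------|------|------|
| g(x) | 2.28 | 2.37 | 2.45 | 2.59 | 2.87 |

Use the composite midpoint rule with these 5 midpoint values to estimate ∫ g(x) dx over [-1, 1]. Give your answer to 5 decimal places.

5.02400

h = 0.4, n = 5.
h·[y(m₁) + y(m₂) + y(m₃) + y(m₄) + y(m₅)] = 0.4·(12.56) = 5.02400.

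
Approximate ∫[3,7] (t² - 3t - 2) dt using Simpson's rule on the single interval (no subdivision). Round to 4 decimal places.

S = (b−a)/6 · [f(3) + 4f(5) + f(7)] = 0.666667·[(-2) + 4·8 + 26] = 37.3333.

37.3333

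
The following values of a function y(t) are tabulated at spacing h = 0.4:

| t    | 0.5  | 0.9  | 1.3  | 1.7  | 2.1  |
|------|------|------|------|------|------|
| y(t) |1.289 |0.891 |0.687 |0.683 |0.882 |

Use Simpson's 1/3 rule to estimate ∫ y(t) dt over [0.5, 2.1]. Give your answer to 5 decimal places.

h = 0.4, n = 4.
(h/3)·[y₀ + 4y₁ + 2y₂ + 4y₃ + y₄] = 0.133333·(9.841) = 1.31213.

1.31213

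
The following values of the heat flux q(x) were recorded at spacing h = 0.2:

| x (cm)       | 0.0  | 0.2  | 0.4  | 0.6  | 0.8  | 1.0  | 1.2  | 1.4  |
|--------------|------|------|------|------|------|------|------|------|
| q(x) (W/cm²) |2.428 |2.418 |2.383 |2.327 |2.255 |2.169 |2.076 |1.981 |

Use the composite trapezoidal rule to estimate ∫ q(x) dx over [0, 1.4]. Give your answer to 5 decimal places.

h = 0.2, n = 7.
(h/2)·[y₀ + 2y₁ + 2y₂ + 2y₃ + 2y₄ + 2y₅ + 2y₆ + y₇] = 0.1·(31.665) = 3.16650.

3.16650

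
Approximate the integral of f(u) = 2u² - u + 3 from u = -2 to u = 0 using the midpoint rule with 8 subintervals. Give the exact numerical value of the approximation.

h = (0 − (-2))/8 = 0.25.
Midpoints m₁,…,m₈ = -1.875, -1.625, -1.375, -1.125, -0.875, -0.625, -0.375, -0.125.
f(m₁)=11.90625, f(m₂)=9.90625, f(m₃)=8.15625, f(m₄)=6.65625, f(m₅)=5.40625, f(m₆)=4.40625, f(m₇)=3.65625, f(m₈)=3.15625.
h·[f(m₁) + f(m₂) + f(m₃) + f(m₄) + f(m₅) + f(m₆) + f(m₇) + f(m₈)] = 0.25·(53.25) = 13.3125.

13.3125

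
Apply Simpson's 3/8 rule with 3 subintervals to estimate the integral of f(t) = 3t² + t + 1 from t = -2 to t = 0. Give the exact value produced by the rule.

8

h = (0 − (-2))/3 = 0.666667.
Nodes t₀,…,t₃ = -2, -1.333333, -0.666667, 0.
f(t) = 3t² + t + 1: f₀=11, f₁=5, f₂=1.666667, f₃=1.
(3h/8)·[f₀ + 3f₁ + 3f₂ + f₃] = 0.25·(32) = 8.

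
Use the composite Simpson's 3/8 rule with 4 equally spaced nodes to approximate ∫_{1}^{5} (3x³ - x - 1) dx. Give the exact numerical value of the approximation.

452

h = (5 − 1)/3 = 1.333333.
Nodes x₀,…,x₃ = 1, 2.333333, 3.666667, 5.
f(x) = 3x³ - x - 1: f₀=1, f₁=34.777778, f₂=143.222222, f₃=369.
(3h/8)·[f₀ + 3f₁ + 3f₂ + f₃] = 0.5·(904) = 452.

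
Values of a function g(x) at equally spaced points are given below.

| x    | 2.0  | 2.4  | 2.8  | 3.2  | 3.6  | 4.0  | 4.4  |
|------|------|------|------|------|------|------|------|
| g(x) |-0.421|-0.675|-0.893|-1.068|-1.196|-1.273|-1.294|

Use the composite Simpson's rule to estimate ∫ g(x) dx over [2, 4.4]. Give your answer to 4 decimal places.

-2.3943

h = 0.4, n = 6.
(h/3)·[y₀ + 4y₁ + 2y₂ + 4y₃ + 2y₄ + 4y₅ + y₆] = 0.133333·(-17.957) = -2.3943.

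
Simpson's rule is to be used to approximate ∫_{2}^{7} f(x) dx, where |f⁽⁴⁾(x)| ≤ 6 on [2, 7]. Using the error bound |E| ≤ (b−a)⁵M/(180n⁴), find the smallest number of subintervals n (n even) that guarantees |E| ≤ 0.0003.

Need 18750/(180n⁴) ≤ 0.0003.
n⁴ ≥ 18750/(180·0.0003) = 347222 ⇒ n ≥ 24.2746, so the smallest even n is 26. (n must be even for Simpson's rule.)

26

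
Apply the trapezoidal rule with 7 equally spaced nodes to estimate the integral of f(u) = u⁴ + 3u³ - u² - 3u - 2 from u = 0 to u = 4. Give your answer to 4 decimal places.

357.9588

h = (4 − 0)/6 = 0.666667.
Nodes u₀,…,u₆ = 0, 0.666667, 1.333333, 2, 2.666667, 3.333333, 4.
f(u) = u⁴ + 3u³ - u² - 3u - 2: f₀=-2, f₁=-3.358025, f₂=2.493827, f₃=28, f₄=90.345679, f₅=211.456790, f₆=418.
(h/2)·[f₀ + 2f₁ + 2f₂ + 2f₃ + 2f₄ + 2f₅ + f₆] = 0.333333·(1073.876543) = 357.9588.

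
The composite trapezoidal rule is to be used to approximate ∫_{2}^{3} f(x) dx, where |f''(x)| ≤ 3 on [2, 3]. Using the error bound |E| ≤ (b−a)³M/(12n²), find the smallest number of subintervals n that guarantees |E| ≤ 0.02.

Need 3/(12n²) ≤ 0.02.
n² ≥ 3/(12·0.02) = 12.5 ⇒ n ≥ 3.5355, so the smallest n is 4.

4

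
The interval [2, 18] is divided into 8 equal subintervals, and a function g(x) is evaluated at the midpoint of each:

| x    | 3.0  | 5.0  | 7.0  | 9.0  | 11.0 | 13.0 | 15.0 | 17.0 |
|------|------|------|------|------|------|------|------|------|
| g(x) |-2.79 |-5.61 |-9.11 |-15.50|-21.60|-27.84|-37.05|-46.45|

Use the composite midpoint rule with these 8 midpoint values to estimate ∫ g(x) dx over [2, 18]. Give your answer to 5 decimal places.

-331.90000

h = 2, n = 8.
h·[y(m₁) + y(m₂) + y(m₃) + y(m₄) + y(m₅) + y(m₆) + y(m₇) + y(m₈)] = 2·(-165.95) = -331.90000.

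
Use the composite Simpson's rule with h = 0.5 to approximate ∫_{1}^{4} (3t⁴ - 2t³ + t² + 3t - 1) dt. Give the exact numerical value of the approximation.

526.875

h = (4 − 1)/6 = 0.5.
Nodes t₀,…,t₆ = 1, 1.5, 2, 2.5, 3, 3.5, 4.
f(t) = 3t⁴ - 2t³ + t² + 3t - 1: f₀=4, f₁=14.1875, f₂=41, f₃=98.6875, f₄=206, f₅=386.1875, f₆=667.
(h/3)·[f₀ + 4f₁ + 2f₂ + 4f₃ + 2f₄ + 4f₅ + f₆] = 0.166667·(3161.25) = 526.875.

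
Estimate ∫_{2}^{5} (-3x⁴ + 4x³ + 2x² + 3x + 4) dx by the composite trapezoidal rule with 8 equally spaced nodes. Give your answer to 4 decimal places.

h = (5 − 2)/7 = 0.428571.
Nodes x₀,…,x₇ = 2, 2.428571, 2.857143, 3.285714, 3.714286, 4.142857, 4.571429, 5.
f(x) = -3x⁴ + 4x³ + 2x² + 3x + 4: f₀=2, f₁=-23.981674, f₂=-77.724282, f₃=-172.317368, f₄=-323.279467, f₅=-548.558101, f₆=-868.529779, f₇=-1306.
(h/2)·[f₀ + 2f₁ + 2f₂ + 2f₃ + 2f₄ + 2f₅ + 2f₆ + f₇] = 0.214286·(-5332.781341) = -1142.7389.

-1142.7389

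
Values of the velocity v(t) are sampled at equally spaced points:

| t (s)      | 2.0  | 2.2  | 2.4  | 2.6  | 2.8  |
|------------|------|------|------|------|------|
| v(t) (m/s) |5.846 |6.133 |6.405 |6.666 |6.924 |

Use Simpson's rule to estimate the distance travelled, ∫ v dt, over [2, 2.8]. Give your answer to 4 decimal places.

h = 0.2, n = 4.
(h/3)·[y₀ + 4y₁ + 2y₂ + 4y₃ + y₄] = 0.066667·(76.776) = 5.1184.

5.1184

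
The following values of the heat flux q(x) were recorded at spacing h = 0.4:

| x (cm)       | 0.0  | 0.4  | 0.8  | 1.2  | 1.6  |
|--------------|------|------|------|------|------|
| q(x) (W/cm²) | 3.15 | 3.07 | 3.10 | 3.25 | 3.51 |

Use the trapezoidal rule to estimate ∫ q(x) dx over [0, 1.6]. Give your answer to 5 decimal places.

5.10000

h = 0.4, n = 4.
(h/2)·[y₀ + 2y₁ + 2y₂ + 2y₃ + y₄] = 0.2·(25.50) = 5.10000.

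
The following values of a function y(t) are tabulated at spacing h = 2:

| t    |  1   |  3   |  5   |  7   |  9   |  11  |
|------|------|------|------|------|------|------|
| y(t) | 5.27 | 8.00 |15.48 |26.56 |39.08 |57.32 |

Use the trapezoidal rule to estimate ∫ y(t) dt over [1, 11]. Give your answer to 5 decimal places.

h = 2, n = 5.
(h/2)·[y₀ + 2y₁ + 2y₂ + 2y₃ + 2y₄ + y₅] = 1·(240.83) = 240.83000.

240.83000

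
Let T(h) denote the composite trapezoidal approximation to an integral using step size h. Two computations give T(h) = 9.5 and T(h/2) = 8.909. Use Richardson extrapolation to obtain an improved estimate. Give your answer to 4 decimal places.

8.7120

R = (4·T(h/2) − T(h)) / 3 = (4·8.909 − 9.5)/3 = (26.136)/3 = 8.7120.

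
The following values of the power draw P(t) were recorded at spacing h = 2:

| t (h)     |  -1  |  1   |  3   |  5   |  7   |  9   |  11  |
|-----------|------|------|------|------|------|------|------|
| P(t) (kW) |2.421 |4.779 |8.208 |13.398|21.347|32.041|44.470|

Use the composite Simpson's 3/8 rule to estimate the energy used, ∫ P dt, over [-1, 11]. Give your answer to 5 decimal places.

h = 2, n = 6.
(3h/8)·[y₀ + 3y₁ + 3y₂ + 2y₃ + 3y₄ + 3y₅ + y₆] = 0.75·(272.812) = 204.60900.

204.60900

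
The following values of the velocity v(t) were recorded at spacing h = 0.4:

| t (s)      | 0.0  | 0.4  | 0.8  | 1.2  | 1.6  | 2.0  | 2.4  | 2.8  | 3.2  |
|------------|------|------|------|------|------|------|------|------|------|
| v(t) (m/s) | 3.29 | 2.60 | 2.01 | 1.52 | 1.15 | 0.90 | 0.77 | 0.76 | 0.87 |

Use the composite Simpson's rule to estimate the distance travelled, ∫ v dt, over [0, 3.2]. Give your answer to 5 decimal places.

4.68533

h = 0.4, n = 8.
(h/3)·[y₀ + 4y₁ + 2y₂ + 4y₃ + 2y₄ + 4y₅ + 2y₆ + 4y₇ + y₈] = 0.133333·(35.14) = 4.68533.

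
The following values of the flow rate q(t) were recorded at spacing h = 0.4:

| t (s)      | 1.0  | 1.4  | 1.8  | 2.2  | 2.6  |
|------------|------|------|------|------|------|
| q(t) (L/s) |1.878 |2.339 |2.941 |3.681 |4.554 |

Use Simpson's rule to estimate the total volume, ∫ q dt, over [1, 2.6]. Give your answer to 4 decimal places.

h = 0.4, n = 4.
(h/3)·[y₀ + 4y₁ + 2y₂ + 4y₃ + y₄] = 0.133333·(36.394) = 4.8525.

4.8525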